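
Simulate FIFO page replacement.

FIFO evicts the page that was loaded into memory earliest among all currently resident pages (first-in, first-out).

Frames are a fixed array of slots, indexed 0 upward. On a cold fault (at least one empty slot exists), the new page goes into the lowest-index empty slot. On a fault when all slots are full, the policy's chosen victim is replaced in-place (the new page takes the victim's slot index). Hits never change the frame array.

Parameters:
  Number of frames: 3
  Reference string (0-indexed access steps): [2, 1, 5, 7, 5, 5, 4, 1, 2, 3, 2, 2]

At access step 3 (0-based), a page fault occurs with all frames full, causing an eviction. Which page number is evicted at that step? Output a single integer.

Step 0: ref 2 -> FAULT, frames=[2,-,-]
Step 1: ref 1 -> FAULT, frames=[2,1,-]
Step 2: ref 5 -> FAULT, frames=[2,1,5]
Step 3: ref 7 -> FAULT, evict 2, frames=[7,1,5]
At step 3: evicted page 2

Answer: 2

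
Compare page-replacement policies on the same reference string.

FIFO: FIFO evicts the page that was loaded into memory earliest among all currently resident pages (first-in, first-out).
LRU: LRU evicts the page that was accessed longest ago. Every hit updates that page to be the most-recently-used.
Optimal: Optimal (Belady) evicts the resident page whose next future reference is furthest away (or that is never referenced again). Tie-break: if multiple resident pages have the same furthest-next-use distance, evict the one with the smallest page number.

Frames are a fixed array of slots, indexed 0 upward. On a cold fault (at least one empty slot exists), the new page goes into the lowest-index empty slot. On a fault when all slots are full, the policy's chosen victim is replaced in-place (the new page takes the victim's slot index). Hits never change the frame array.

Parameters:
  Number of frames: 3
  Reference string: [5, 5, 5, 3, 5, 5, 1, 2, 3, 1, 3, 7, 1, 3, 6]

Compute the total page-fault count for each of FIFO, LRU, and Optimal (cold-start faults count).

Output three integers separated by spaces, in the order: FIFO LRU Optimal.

Answer: 7 7 6

Derivation:
--- FIFO ---
  step 0: ref 5 -> FAULT, frames=[5,-,-] (faults so far: 1)
  step 1: ref 5 -> HIT, frames=[5,-,-] (faults so far: 1)
  step 2: ref 5 -> HIT, frames=[5,-,-] (faults so far: 1)
  step 3: ref 3 -> FAULT, frames=[5,3,-] (faults so far: 2)
  step 4: ref 5 -> HIT, frames=[5,3,-] (faults so far: 2)
  step 5: ref 5 -> HIT, frames=[5,3,-] (faults so far: 2)
  step 6: ref 1 -> FAULT, frames=[5,3,1] (faults so far: 3)
  step 7: ref 2 -> FAULT, evict 5, frames=[2,3,1] (faults so far: 4)
  step 8: ref 3 -> HIT, frames=[2,3,1] (faults so far: 4)
  step 9: ref 1 -> HIT, frames=[2,3,1] (faults so far: 4)
  step 10: ref 3 -> HIT, frames=[2,3,1] (faults so far: 4)
  step 11: ref 7 -> FAULT, evict 3, frames=[2,7,1] (faults so far: 5)
  step 12: ref 1 -> HIT, frames=[2,7,1] (faults so far: 5)
  step 13: ref 3 -> FAULT, evict 1, frames=[2,7,3] (faults so far: 6)
  step 14: ref 6 -> FAULT, evict 2, frames=[6,7,3] (faults so far: 7)
  FIFO total faults: 7
--- LRU ---
  step 0: ref 5 -> FAULT, frames=[5,-,-] (faults so far: 1)
  step 1: ref 5 -> HIT, frames=[5,-,-] (faults so far: 1)
  step 2: ref 5 -> HIT, frames=[5,-,-] (faults so far: 1)
  step 3: ref 3 -> FAULT, frames=[5,3,-] (faults so far: 2)
  step 4: ref 5 -> HIT, frames=[5,3,-] (faults so far: 2)
  step 5: ref 5 -> HIT, frames=[5,3,-] (faults so far: 2)
  step 6: ref 1 -> FAULT, frames=[5,3,1] (faults so far: 3)
  step 7: ref 2 -> FAULT, evict 3, frames=[5,2,1] (faults so far: 4)
  step 8: ref 3 -> FAULT, evict 5, frames=[3,2,1] (faults so far: 5)
  step 9: ref 1 -> HIT, frames=[3,2,1] (faults so far: 5)
  step 10: ref 3 -> HIT, frames=[3,2,1] (faults so far: 5)
  step 11: ref 7 -> FAULT, evict 2, frames=[3,7,1] (faults so far: 6)
  step 12: ref 1 -> HIT, frames=[3,7,1] (faults so far: 6)
  step 13: ref 3 -> HIT, frames=[3,7,1] (faults so far: 6)
  step 14: ref 6 -> FAULT, evict 7, frames=[3,6,1] (faults so far: 7)
  LRU total faults: 7
--- Optimal ---
  step 0: ref 5 -> FAULT, frames=[5,-,-] (faults so far: 1)
  step 1: ref 5 -> HIT, frames=[5,-,-] (faults so far: 1)
  step 2: ref 5 -> HIT, frames=[5,-,-] (faults so far: 1)
  step 3: ref 3 -> FAULT, frames=[5,3,-] (faults so far: 2)
  step 4: ref 5 -> HIT, frames=[5,3,-] (faults so far: 2)
  step 5: ref 5 -> HIT, frames=[5,3,-] (faults so far: 2)
  step 6: ref 1 -> FAULT, frames=[5,3,1] (faults so far: 3)
  step 7: ref 2 -> FAULT, evict 5, frames=[2,3,1] (faults so far: 4)
  step 8: ref 3 -> HIT, frames=[2,3,1] (faults so far: 4)
  step 9: ref 1 -> HIT, frames=[2,3,1] (faults so far: 4)
  step 10: ref 3 -> HIT, frames=[2,3,1] (faults so far: 4)
  step 11: ref 7 -> FAULT, evict 2, frames=[7,3,1] (faults so far: 5)
  step 12: ref 1 -> HIT, frames=[7,3,1] (faults so far: 5)
  step 13: ref 3 -> HIT, frames=[7,3,1] (faults so far: 5)
  step 14: ref 6 -> FAULT, evict 1, frames=[7,3,6] (faults so far: 6)
  Optimal total faults: 6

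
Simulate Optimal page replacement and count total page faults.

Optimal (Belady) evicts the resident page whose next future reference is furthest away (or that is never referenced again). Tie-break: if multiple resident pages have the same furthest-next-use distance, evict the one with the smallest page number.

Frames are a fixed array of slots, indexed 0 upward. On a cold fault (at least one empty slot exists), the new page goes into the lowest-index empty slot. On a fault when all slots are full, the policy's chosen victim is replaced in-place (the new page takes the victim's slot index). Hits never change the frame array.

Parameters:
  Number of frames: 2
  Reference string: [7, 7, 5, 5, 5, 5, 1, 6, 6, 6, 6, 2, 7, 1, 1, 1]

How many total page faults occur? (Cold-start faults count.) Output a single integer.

Step 0: ref 7 → FAULT, frames=[7,-]
Step 1: ref 7 → HIT, frames=[7,-]
Step 2: ref 5 → FAULT, frames=[7,5]
Step 3: ref 5 → HIT, frames=[7,5]
Step 4: ref 5 → HIT, frames=[7,5]
Step 5: ref 5 → HIT, frames=[7,5]
Step 6: ref 1 → FAULT (evict 5), frames=[7,1]
Step 7: ref 6 → FAULT (evict 1), frames=[7,6]
Step 8: ref 6 → HIT, frames=[7,6]
Step 9: ref 6 → HIT, frames=[7,6]
Step 10: ref 6 → HIT, frames=[7,6]
Step 11: ref 2 → FAULT (evict 6), frames=[7,2]
Step 12: ref 7 → HIT, frames=[7,2]
Step 13: ref 1 → FAULT (evict 2), frames=[7,1]
Step 14: ref 1 → HIT, frames=[7,1]
Step 15: ref 1 → HIT, frames=[7,1]
Total faults: 6

Answer: 6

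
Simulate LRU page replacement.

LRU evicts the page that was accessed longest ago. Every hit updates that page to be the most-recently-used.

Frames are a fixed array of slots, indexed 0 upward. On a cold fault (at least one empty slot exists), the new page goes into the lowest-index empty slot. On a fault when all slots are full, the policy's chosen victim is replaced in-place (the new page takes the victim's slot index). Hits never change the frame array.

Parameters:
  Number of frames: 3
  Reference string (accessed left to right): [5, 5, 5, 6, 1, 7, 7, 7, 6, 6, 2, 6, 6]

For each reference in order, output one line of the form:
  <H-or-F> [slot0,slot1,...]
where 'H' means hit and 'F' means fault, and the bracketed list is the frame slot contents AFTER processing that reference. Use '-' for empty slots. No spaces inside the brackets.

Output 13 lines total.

F [5,-,-]
H [5,-,-]
H [5,-,-]
F [5,6,-]
F [5,6,1]
F [7,6,1]
H [7,6,1]
H [7,6,1]
H [7,6,1]
H [7,6,1]
F [7,6,2]
H [7,6,2]
H [7,6,2]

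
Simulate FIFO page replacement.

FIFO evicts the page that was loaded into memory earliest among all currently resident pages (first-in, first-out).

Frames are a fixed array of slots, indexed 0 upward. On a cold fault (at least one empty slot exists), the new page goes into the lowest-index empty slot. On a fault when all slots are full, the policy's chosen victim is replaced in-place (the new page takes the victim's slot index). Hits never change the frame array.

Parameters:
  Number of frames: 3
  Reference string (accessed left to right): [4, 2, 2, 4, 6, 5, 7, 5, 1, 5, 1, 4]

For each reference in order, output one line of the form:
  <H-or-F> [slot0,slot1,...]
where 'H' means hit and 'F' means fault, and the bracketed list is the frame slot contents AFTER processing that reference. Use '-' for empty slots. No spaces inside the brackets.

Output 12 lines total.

F [4,-,-]
F [4,2,-]
H [4,2,-]
H [4,2,-]
F [4,2,6]
F [5,2,6]
F [5,7,6]
H [5,7,6]
F [5,7,1]
H [5,7,1]
H [5,7,1]
F [4,7,1]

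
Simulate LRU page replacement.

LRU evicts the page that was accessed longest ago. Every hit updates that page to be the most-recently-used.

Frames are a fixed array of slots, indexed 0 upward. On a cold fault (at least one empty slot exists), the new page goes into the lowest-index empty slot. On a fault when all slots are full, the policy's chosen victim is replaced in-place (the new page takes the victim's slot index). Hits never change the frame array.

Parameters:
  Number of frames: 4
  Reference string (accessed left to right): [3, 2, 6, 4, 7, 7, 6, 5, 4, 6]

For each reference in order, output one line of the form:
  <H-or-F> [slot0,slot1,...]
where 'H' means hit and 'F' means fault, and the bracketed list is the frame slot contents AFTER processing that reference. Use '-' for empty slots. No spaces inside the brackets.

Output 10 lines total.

F [3,-,-,-]
F [3,2,-,-]
F [3,2,6,-]
F [3,2,6,4]
F [7,2,6,4]
H [7,2,6,4]
H [7,2,6,4]
F [7,5,6,4]
H [7,5,6,4]
H [7,5,6,4]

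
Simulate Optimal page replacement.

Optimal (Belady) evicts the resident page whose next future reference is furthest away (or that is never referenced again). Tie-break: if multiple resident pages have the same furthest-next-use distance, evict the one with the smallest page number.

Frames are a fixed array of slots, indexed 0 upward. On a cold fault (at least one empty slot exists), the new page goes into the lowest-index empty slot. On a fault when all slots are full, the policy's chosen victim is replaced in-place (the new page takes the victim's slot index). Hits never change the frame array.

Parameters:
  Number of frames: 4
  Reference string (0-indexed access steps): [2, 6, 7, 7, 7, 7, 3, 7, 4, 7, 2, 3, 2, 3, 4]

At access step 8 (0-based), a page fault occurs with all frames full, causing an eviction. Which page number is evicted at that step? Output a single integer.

Answer: 6

Derivation:
Step 0: ref 2 -> FAULT, frames=[2,-,-,-]
Step 1: ref 6 -> FAULT, frames=[2,6,-,-]
Step 2: ref 7 -> FAULT, frames=[2,6,7,-]
Step 3: ref 7 -> HIT, frames=[2,6,7,-]
Step 4: ref 7 -> HIT, frames=[2,6,7,-]
Step 5: ref 7 -> HIT, frames=[2,6,7,-]
Step 6: ref 3 -> FAULT, frames=[2,6,7,3]
Step 7: ref 7 -> HIT, frames=[2,6,7,3]
Step 8: ref 4 -> FAULT, evict 6, frames=[2,4,7,3]
At step 8: evicted page 6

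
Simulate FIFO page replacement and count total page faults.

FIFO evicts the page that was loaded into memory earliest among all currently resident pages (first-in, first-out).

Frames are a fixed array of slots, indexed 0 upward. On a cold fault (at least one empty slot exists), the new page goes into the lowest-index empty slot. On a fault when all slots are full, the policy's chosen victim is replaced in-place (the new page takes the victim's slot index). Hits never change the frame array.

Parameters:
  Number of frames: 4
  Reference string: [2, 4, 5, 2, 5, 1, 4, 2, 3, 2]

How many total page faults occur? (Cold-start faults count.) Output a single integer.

Step 0: ref 2 → FAULT, frames=[2,-,-,-]
Step 1: ref 4 → FAULT, frames=[2,4,-,-]
Step 2: ref 5 → FAULT, frames=[2,4,5,-]
Step 3: ref 2 → HIT, frames=[2,4,5,-]
Step 4: ref 5 → HIT, frames=[2,4,5,-]
Step 5: ref 1 → FAULT, frames=[2,4,5,1]
Step 6: ref 4 → HIT, frames=[2,4,5,1]
Step 7: ref 2 → HIT, frames=[2,4,5,1]
Step 8: ref 3 → FAULT (evict 2), frames=[3,4,5,1]
Step 9: ref 2 → FAULT (evict 4), frames=[3,2,5,1]
Total faults: 6

Answer: 6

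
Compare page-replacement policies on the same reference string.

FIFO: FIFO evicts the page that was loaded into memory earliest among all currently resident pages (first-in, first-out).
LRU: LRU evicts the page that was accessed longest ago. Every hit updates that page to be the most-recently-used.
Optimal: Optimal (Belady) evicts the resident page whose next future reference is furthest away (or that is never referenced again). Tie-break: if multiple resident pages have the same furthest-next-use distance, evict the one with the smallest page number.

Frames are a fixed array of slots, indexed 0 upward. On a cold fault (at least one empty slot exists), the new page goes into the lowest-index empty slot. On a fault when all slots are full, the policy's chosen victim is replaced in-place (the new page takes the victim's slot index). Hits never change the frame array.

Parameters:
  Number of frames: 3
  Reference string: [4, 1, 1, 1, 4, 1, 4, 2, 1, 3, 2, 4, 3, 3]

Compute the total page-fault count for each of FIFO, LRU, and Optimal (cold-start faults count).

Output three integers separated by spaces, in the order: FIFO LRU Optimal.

Answer: 5 5 4

Derivation:
--- FIFO ---
  step 0: ref 4 -> FAULT, frames=[4,-,-] (faults so far: 1)
  step 1: ref 1 -> FAULT, frames=[4,1,-] (faults so far: 2)
  step 2: ref 1 -> HIT, frames=[4,1,-] (faults so far: 2)
  step 3: ref 1 -> HIT, frames=[4,1,-] (faults so far: 2)
  step 4: ref 4 -> HIT, frames=[4,1,-] (faults so far: 2)
  step 5: ref 1 -> HIT, frames=[4,1,-] (faults so far: 2)
  step 6: ref 4 -> HIT, frames=[4,1,-] (faults so far: 2)
  step 7: ref 2 -> FAULT, frames=[4,1,2] (faults so far: 3)
  step 8: ref 1 -> HIT, frames=[4,1,2] (faults so far: 3)
  step 9: ref 3 -> FAULT, evict 4, frames=[3,1,2] (faults so far: 4)
  step 10: ref 2 -> HIT, frames=[3,1,2] (faults so far: 4)
  step 11: ref 4 -> FAULT, evict 1, frames=[3,4,2] (faults so far: 5)
  step 12: ref 3 -> HIT, frames=[3,4,2] (faults so far: 5)
  step 13: ref 3 -> HIT, frames=[3,4,2] (faults so far: 5)
  FIFO total faults: 5
--- LRU ---
  step 0: ref 4 -> FAULT, frames=[4,-,-] (faults so far: 1)
  step 1: ref 1 -> FAULT, frames=[4,1,-] (faults so far: 2)
  step 2: ref 1 -> HIT, frames=[4,1,-] (faults so far: 2)
  step 3: ref 1 -> HIT, frames=[4,1,-] (faults so far: 2)
  step 4: ref 4 -> HIT, frames=[4,1,-] (faults so far: 2)
  step 5: ref 1 -> HIT, frames=[4,1,-] (faults so far: 2)
  step 6: ref 4 -> HIT, frames=[4,1,-] (faults so far: 2)
  step 7: ref 2 -> FAULT, frames=[4,1,2] (faults so far: 3)
  step 8: ref 1 -> HIT, frames=[4,1,2] (faults so far: 3)
  step 9: ref 3 -> FAULT, evict 4, frames=[3,1,2] (faults so far: 4)
  step 10: ref 2 -> HIT, frames=[3,1,2] (faults so far: 4)
  step 11: ref 4 -> FAULT, evict 1, frames=[3,4,2] (faults so far: 5)
  step 12: ref 3 -> HIT, frames=[3,4,2] (faults so far: 5)
  step 13: ref 3 -> HIT, frames=[3,4,2] (faults so far: 5)
  LRU total faults: 5
--- Optimal ---
  step 0: ref 4 -> FAULT, frames=[4,-,-] (faults so far: 1)
  step 1: ref 1 -> FAULT, frames=[4,1,-] (faults so far: 2)
  step 2: ref 1 -> HIT, frames=[4,1,-] (faults so far: 2)
  step 3: ref 1 -> HIT, frames=[4,1,-] (faults so far: 2)
  step 4: ref 4 -> HIT, frames=[4,1,-] (faults so far: 2)
  step 5: ref 1 -> HIT, frames=[4,1,-] (faults so far: 2)
  step 6: ref 4 -> HIT, frames=[4,1,-] (faults so far: 2)
  step 7: ref 2 -> FAULT, frames=[4,1,2] (faults so far: 3)
  step 8: ref 1 -> HIT, frames=[4,1,2] (faults so far: 3)
  step 9: ref 3 -> FAULT, evict 1, frames=[4,3,2] (faults so far: 4)
  step 10: ref 2 -> HIT, frames=[4,3,2] (faults so far: 4)
  step 11: ref 4 -> HIT, frames=[4,3,2] (faults so far: 4)
  step 12: ref 3 -> HIT, frames=[4,3,2] (faults so far: 4)
  step 13: ref 3 -> HIT, frames=[4,3,2] (faults so far: 4)
  Optimal total faults: 4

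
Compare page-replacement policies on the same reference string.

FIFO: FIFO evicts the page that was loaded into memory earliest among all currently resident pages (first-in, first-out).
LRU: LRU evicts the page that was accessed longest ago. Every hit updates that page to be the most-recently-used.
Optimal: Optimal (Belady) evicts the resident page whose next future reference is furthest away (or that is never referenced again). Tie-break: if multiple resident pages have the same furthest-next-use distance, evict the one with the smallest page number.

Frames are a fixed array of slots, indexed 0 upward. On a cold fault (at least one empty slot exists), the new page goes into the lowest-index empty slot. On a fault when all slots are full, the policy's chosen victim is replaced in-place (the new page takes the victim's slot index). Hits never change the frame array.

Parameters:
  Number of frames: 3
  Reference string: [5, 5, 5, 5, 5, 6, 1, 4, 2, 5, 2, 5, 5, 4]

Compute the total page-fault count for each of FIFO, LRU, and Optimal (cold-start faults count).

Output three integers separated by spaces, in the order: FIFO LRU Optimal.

Answer: 6 6 5

Derivation:
--- FIFO ---
  step 0: ref 5 -> FAULT, frames=[5,-,-] (faults so far: 1)
  step 1: ref 5 -> HIT, frames=[5,-,-] (faults so far: 1)
  step 2: ref 5 -> HIT, frames=[5,-,-] (faults so far: 1)
  step 3: ref 5 -> HIT, frames=[5,-,-] (faults so far: 1)
  step 4: ref 5 -> HIT, frames=[5,-,-] (faults so far: 1)
  step 5: ref 6 -> FAULT, frames=[5,6,-] (faults so far: 2)
  step 6: ref 1 -> FAULT, frames=[5,6,1] (faults so far: 3)
  step 7: ref 4 -> FAULT, evict 5, frames=[4,6,1] (faults so far: 4)
  step 8: ref 2 -> FAULT, evict 6, frames=[4,2,1] (faults so far: 5)
  step 9: ref 5 -> FAULT, evict 1, frames=[4,2,5] (faults so far: 6)
  step 10: ref 2 -> HIT, frames=[4,2,5] (faults so far: 6)
  step 11: ref 5 -> HIT, frames=[4,2,5] (faults so far: 6)
  step 12: ref 5 -> HIT, frames=[4,2,5] (faults so far: 6)
  step 13: ref 4 -> HIT, frames=[4,2,5] (faults so far: 6)
  FIFO total faults: 6
--- LRU ---
  step 0: ref 5 -> FAULT, frames=[5,-,-] (faults so far: 1)
  step 1: ref 5 -> HIT, frames=[5,-,-] (faults so far: 1)
  step 2: ref 5 -> HIT, frames=[5,-,-] (faults so far: 1)
  step 3: ref 5 -> HIT, frames=[5,-,-] (faults so far: 1)
  step 4: ref 5 -> HIT, frames=[5,-,-] (faults so far: 1)
  step 5: ref 6 -> FAULT, frames=[5,6,-] (faults so far: 2)
  step 6: ref 1 -> FAULT, frames=[5,6,1] (faults so far: 3)
  step 7: ref 4 -> FAULT, evict 5, frames=[4,6,1] (faults so far: 4)
  step 8: ref 2 -> FAULT, evict 6, frames=[4,2,1] (faults so far: 5)
  step 9: ref 5 -> FAULT, evict 1, frames=[4,2,5] (faults so far: 6)
  step 10: ref 2 -> HIT, frames=[4,2,5] (faults so far: 6)
  step 11: ref 5 -> HIT, frames=[4,2,5] (faults so far: 6)
  step 12: ref 5 -> HIT, frames=[4,2,5] (faults so far: 6)
  step 13: ref 4 -> HIT, frames=[4,2,5] (faults so far: 6)
  LRU total faults: 6
--- Optimal ---
  step 0: ref 5 -> FAULT, frames=[5,-,-] (faults so far: 1)
  step 1: ref 5 -> HIT, frames=[5,-,-] (faults so far: 1)
  step 2: ref 5 -> HIT, frames=[5,-,-] (faults so far: 1)
  step 3: ref 5 -> HIT, frames=[5,-,-] (faults so far: 1)
  step 4: ref 5 -> HIT, frames=[5,-,-] (faults so far: 1)
  step 5: ref 6 -> FAULT, frames=[5,6,-] (faults so far: 2)
  step 6: ref 1 -> FAULT, frames=[5,6,1] (faults so far: 3)
  step 7: ref 4 -> FAULT, evict 1, frames=[5,6,4] (faults so far: 4)
  step 8: ref 2 -> FAULT, evict 6, frames=[5,2,4] (faults so far: 5)
  step 9: ref 5 -> HIT, frames=[5,2,4] (faults so far: 5)
  step 10: ref 2 -> HIT, frames=[5,2,4] (faults so far: 5)
  step 11: ref 5 -> HIT, frames=[5,2,4] (faults so far: 5)
  step 12: ref 5 -> HIT, frames=[5,2,4] (faults so far: 5)
  step 13: ref 4 -> HIT, frames=[5,2,4] (faults so far: 5)
  Optimal total faults: 5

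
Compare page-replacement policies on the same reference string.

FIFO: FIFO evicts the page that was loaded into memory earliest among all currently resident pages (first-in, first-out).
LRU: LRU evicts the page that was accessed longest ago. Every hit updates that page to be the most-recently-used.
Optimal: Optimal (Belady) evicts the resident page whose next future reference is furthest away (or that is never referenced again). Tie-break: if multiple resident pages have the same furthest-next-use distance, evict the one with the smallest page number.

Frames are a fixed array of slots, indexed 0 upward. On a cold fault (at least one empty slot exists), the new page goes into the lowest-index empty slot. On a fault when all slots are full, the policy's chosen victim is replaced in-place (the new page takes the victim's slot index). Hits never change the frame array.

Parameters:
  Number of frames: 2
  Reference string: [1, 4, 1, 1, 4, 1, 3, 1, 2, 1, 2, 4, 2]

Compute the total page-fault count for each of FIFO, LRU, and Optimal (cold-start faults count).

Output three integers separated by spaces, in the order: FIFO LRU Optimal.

Answer: 6 5 5

Derivation:
--- FIFO ---
  step 0: ref 1 -> FAULT, frames=[1,-] (faults so far: 1)
  step 1: ref 4 -> FAULT, frames=[1,4] (faults so far: 2)
  step 2: ref 1 -> HIT, frames=[1,4] (faults so far: 2)
  step 3: ref 1 -> HIT, frames=[1,4] (faults so far: 2)
  step 4: ref 4 -> HIT, frames=[1,4] (faults so far: 2)
  step 5: ref 1 -> HIT, frames=[1,4] (faults so far: 2)
  step 6: ref 3 -> FAULT, evict 1, frames=[3,4] (faults so far: 3)
  step 7: ref 1 -> FAULT, evict 4, frames=[3,1] (faults so far: 4)
  step 8: ref 2 -> FAULT, evict 3, frames=[2,1] (faults so far: 5)
  step 9: ref 1 -> HIT, frames=[2,1] (faults so far: 5)
  step 10: ref 2 -> HIT, frames=[2,1] (faults so far: 5)
  step 11: ref 4 -> FAULT, evict 1, frames=[2,4] (faults so far: 6)
  step 12: ref 2 -> HIT, frames=[2,4] (faults so far: 6)
  FIFO total faults: 6
--- LRU ---
  step 0: ref 1 -> FAULT, frames=[1,-] (faults so far: 1)
  step 1: ref 4 -> FAULT, frames=[1,4] (faults so far: 2)
  step 2: ref 1 -> HIT, frames=[1,4] (faults so far: 2)
  step 3: ref 1 -> HIT, frames=[1,4] (faults so far: 2)
  step 4: ref 4 -> HIT, frames=[1,4] (faults so far: 2)
  step 5: ref 1 -> HIT, frames=[1,4] (faults so far: 2)
  step 6: ref 3 -> FAULT, evict 4, frames=[1,3] (faults so far: 3)
  step 7: ref 1 -> HIT, frames=[1,3] (faults so far: 3)
  step 8: ref 2 -> FAULT, evict 3, frames=[1,2] (faults so far: 4)
  step 9: ref 1 -> HIT, frames=[1,2] (faults so far: 4)
  step 10: ref 2 -> HIT, frames=[1,2] (faults so far: 4)
  step 11: ref 4 -> FAULT, evict 1, frames=[4,2] (faults so far: 5)
  step 12: ref 2 -> HIT, frames=[4,2] (faults so far: 5)
  LRU total faults: 5
--- Optimal ---
  step 0: ref 1 -> FAULT, frames=[1,-] (faults so far: 1)
  step 1: ref 4 -> FAULT, frames=[1,4] (faults so far: 2)
  step 2: ref 1 -> HIT, frames=[1,4] (faults so far: 2)
  step 3: ref 1 -> HIT, frames=[1,4] (faults so far: 2)
  step 4: ref 4 -> HIT, frames=[1,4] (faults so far: 2)
  step 5: ref 1 -> HIT, frames=[1,4] (faults so far: 2)
  step 6: ref 3 -> FAULT, evict 4, frames=[1,3] (faults so far: 3)
  step 7: ref 1 -> HIT, frames=[1,3] (faults so far: 3)
  step 8: ref 2 -> FAULT, evict 3, frames=[1,2] (faults so far: 4)
  step 9: ref 1 -> HIT, frames=[1,2] (faults so far: 4)
  step 10: ref 2 -> HIT, frames=[1,2] (faults so far: 4)
  step 11: ref 4 -> FAULT, evict 1, frames=[4,2] (faults so far: 5)
  step 12: ref 2 -> HIT, frames=[4,2] (faults so far: 5)
  Optimal total faults: 5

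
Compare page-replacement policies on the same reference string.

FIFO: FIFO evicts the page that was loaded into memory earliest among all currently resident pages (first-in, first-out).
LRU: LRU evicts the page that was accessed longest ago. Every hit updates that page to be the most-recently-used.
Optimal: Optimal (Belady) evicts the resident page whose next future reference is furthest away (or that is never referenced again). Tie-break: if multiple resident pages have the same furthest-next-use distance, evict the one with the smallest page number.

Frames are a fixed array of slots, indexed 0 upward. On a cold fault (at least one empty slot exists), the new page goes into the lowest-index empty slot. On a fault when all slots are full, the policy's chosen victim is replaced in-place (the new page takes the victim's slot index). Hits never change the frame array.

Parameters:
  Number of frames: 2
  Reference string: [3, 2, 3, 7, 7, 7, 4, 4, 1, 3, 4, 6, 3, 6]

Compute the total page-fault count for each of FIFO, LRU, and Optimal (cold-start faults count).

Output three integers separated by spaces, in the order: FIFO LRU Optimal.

--- FIFO ---
  step 0: ref 3 -> FAULT, frames=[3,-] (faults so far: 1)
  step 1: ref 2 -> FAULT, frames=[3,2] (faults so far: 2)
  step 2: ref 3 -> HIT, frames=[3,2] (faults so far: 2)
  step 3: ref 7 -> FAULT, evict 3, frames=[7,2] (faults so far: 3)
  step 4: ref 7 -> HIT, frames=[7,2] (faults so far: 3)
  step 5: ref 7 -> HIT, frames=[7,2] (faults so far: 3)
  step 6: ref 4 -> FAULT, evict 2, frames=[7,4] (faults so far: 4)
  step 7: ref 4 -> HIT, frames=[7,4] (faults so far: 4)
  step 8: ref 1 -> FAULT, evict 7, frames=[1,4] (faults so far: 5)
  step 9: ref 3 -> FAULT, evict 4, frames=[1,3] (faults so far: 6)
  step 10: ref 4 -> FAULT, evict 1, frames=[4,3] (faults so far: 7)
  step 11: ref 6 -> FAULT, evict 3, frames=[4,6] (faults so far: 8)
  step 12: ref 3 -> FAULT, evict 4, frames=[3,6] (faults so far: 9)
  step 13: ref 6 -> HIT, frames=[3,6] (faults so far: 9)
  FIFO total faults: 9
--- LRU ---
  step 0: ref 3 -> FAULT, frames=[3,-] (faults so far: 1)
  step 1: ref 2 -> FAULT, frames=[3,2] (faults so far: 2)
  step 2: ref 3 -> HIT, frames=[3,2] (faults so far: 2)
  step 3: ref 7 -> FAULT, evict 2, frames=[3,7] (faults so far: 3)
  step 4: ref 7 -> HIT, frames=[3,7] (faults so far: 3)
  step 5: ref 7 -> HIT, frames=[3,7] (faults so far: 3)
  step 6: ref 4 -> FAULT, evict 3, frames=[4,7] (faults so far: 4)
  step 7: ref 4 -> HIT, frames=[4,7] (faults so far: 4)
  step 8: ref 1 -> FAULT, evict 7, frames=[4,1] (faults so far: 5)
  step 9: ref 3 -> FAULT, evict 4, frames=[3,1] (faults so far: 6)
  step 10: ref 4 -> FAULT, evict 1, frames=[3,4] (faults so far: 7)
  step 11: ref 6 -> FAULT, evict 3, frames=[6,4] (faults so far: 8)
  step 12: ref 3 -> FAULT, evict 4, frames=[6,3] (faults so far: 9)
  step 13: ref 6 -> HIT, frames=[6,3] (faults so far: 9)
  LRU total faults: 9
--- Optimal ---
  step 0: ref 3 -> FAULT, frames=[3,-] (faults so far: 1)
  step 1: ref 2 -> FAULT, frames=[3,2] (faults so far: 2)
  step 2: ref 3 -> HIT, frames=[3,2] (faults so far: 2)
  step 3: ref 7 -> FAULT, evict 2, frames=[3,7] (faults so far: 3)
  step 4: ref 7 -> HIT, frames=[3,7] (faults so far: 3)
  step 5: ref 7 -> HIT, frames=[3,7] (faults so far: 3)
  step 6: ref 4 -> FAULT, evict 7, frames=[3,4] (faults so far: 4)
  step 7: ref 4 -> HIT, frames=[3,4] (faults so far: 4)
  step 8: ref 1 -> FAULT, evict 4, frames=[3,1] (faults so far: 5)
  step 9: ref 3 -> HIT, frames=[3,1] (faults so far: 5)
  step 10: ref 4 -> FAULT, evict 1, frames=[3,4] (faults so far: 6)
  step 11: ref 6 -> FAULT, evict 4, frames=[3,6] (faults so far: 7)
  step 12: ref 3 -> HIT, frames=[3,6] (faults so far: 7)
  step 13: ref 6 -> HIT, frames=[3,6] (faults so far: 7)
  Optimal total faults: 7

Answer: 9 9 7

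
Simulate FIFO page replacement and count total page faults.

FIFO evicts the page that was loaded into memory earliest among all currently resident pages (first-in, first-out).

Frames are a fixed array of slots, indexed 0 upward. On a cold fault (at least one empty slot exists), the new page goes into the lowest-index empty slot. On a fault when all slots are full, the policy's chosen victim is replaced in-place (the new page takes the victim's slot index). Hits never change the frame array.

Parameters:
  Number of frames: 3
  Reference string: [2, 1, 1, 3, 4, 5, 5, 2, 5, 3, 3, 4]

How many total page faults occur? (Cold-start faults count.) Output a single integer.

Answer: 8

Derivation:
Step 0: ref 2 → FAULT, frames=[2,-,-]
Step 1: ref 1 → FAULT, frames=[2,1,-]
Step 2: ref 1 → HIT, frames=[2,1,-]
Step 3: ref 3 → FAULT, frames=[2,1,3]
Step 4: ref 4 → FAULT (evict 2), frames=[4,1,3]
Step 5: ref 5 → FAULT (evict 1), frames=[4,5,3]
Step 6: ref 5 → HIT, frames=[4,5,3]
Step 7: ref 2 → FAULT (evict 3), frames=[4,5,2]
Step 8: ref 5 → HIT, frames=[4,5,2]
Step 9: ref 3 → FAULT (evict 4), frames=[3,5,2]
Step 10: ref 3 → HIT, frames=[3,5,2]
Step 11: ref 4 → FAULT (evict 5), frames=[3,4,2]
Total faults: 8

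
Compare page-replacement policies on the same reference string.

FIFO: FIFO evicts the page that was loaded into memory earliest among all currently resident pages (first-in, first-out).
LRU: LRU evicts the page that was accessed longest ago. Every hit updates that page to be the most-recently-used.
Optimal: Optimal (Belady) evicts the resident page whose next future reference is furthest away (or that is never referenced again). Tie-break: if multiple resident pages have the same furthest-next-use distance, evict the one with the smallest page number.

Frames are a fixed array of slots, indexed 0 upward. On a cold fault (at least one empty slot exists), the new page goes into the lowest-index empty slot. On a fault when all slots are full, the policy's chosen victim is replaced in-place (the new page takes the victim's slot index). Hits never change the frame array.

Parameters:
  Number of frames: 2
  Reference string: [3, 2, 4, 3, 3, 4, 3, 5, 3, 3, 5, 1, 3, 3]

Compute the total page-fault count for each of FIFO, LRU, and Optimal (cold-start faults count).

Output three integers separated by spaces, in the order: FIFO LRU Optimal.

--- FIFO ---
  step 0: ref 3 -> FAULT, frames=[3,-] (faults so far: 1)
  step 1: ref 2 -> FAULT, frames=[3,2] (faults so far: 2)
  step 2: ref 4 -> FAULT, evict 3, frames=[4,2] (faults so far: 3)
  step 3: ref 3 -> FAULT, evict 2, frames=[4,3] (faults so far: 4)
  step 4: ref 3 -> HIT, frames=[4,3] (faults so far: 4)
  step 5: ref 4 -> HIT, frames=[4,3] (faults so far: 4)
  step 6: ref 3 -> HIT, frames=[4,3] (faults so far: 4)
  step 7: ref 5 -> FAULT, evict 4, frames=[5,3] (faults so far: 5)
  step 8: ref 3 -> HIT, frames=[5,3] (faults so far: 5)
  step 9: ref 3 -> HIT, frames=[5,3] (faults so far: 5)
  step 10: ref 5 -> HIT, frames=[5,3] (faults so far: 5)
  step 11: ref 1 -> FAULT, evict 3, frames=[5,1] (faults so far: 6)
  step 12: ref 3 -> FAULT, evict 5, frames=[3,1] (faults so far: 7)
  step 13: ref 3 -> HIT, frames=[3,1] (faults so far: 7)
  FIFO total faults: 7
--- LRU ---
  step 0: ref 3 -> FAULT, frames=[3,-] (faults so far: 1)
  step 1: ref 2 -> FAULT, frames=[3,2] (faults so far: 2)
  step 2: ref 4 -> FAULT, evict 3, frames=[4,2] (faults so far: 3)
  step 3: ref 3 -> FAULT, evict 2, frames=[4,3] (faults so far: 4)
  step 4: ref 3 -> HIT, frames=[4,3] (faults so far: 4)
  step 5: ref 4 -> HIT, frames=[4,3] (faults so far: 4)
  step 6: ref 3 -> HIT, frames=[4,3] (faults so far: 4)
  step 7: ref 5 -> FAULT, evict 4, frames=[5,3] (faults so far: 5)
  step 8: ref 3 -> HIT, frames=[5,3] (faults so far: 5)
  step 9: ref 3 -> HIT, frames=[5,3] (faults so far: 5)
  step 10: ref 5 -> HIT, frames=[5,3] (faults so far: 5)
  step 11: ref 1 -> FAULT, evict 3, frames=[5,1] (faults so far: 6)
  step 12: ref 3 -> FAULT, evict 5, frames=[3,1] (faults so far: 7)
  step 13: ref 3 -> HIT, frames=[3,1] (faults so far: 7)
  LRU total faults: 7
--- Optimal ---
  step 0: ref 3 -> FAULT, frames=[3,-] (faults so far: 1)
  step 1: ref 2 -> FAULT, frames=[3,2] (faults so far: 2)
  step 2: ref 4 -> FAULT, evict 2, frames=[3,4] (faults so far: 3)
  step 3: ref 3 -> HIT, frames=[3,4] (faults so far: 3)
  step 4: ref 3 -> HIT, frames=[3,4] (faults so far: 3)
  step 5: ref 4 -> HIT, frames=[3,4] (faults so far: 3)
  step 6: ref 3 -> HIT, frames=[3,4] (faults so far: 3)
  step 7: ref 5 -> FAULT, evict 4, frames=[3,5] (faults so far: 4)
  step 8: ref 3 -> HIT, frames=[3,5] (faults so far: 4)
  step 9: ref 3 -> HIT, frames=[3,5] (faults so far: 4)
  step 10: ref 5 -> HIT, frames=[3,5] (faults so far: 4)
  step 11: ref 1 -> FAULT, evict 5, frames=[3,1] (faults so far: 5)
  step 12: ref 3 -> HIT, frames=[3,1] (faults so far: 5)
  step 13: ref 3 -> HIT, frames=[3,1] (faults so far: 5)
  Optimal total faults: 5

Answer: 7 7 5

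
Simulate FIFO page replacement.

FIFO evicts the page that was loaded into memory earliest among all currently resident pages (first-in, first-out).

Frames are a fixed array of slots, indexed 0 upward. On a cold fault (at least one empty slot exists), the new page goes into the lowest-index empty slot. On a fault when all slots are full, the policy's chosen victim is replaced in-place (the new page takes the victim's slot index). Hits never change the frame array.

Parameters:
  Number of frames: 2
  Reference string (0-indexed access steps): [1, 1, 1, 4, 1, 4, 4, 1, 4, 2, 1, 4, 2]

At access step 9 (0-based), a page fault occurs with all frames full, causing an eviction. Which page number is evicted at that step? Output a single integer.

Answer: 1

Derivation:
Step 0: ref 1 -> FAULT, frames=[1,-]
Step 1: ref 1 -> HIT, frames=[1,-]
Step 2: ref 1 -> HIT, frames=[1,-]
Step 3: ref 4 -> FAULT, frames=[1,4]
Step 4: ref 1 -> HIT, frames=[1,4]
Step 5: ref 4 -> HIT, frames=[1,4]
Step 6: ref 4 -> HIT, frames=[1,4]
Step 7: ref 1 -> HIT, frames=[1,4]
Step 8: ref 4 -> HIT, frames=[1,4]
Step 9: ref 2 -> FAULT, evict 1, frames=[2,4]
At step 9: evicted page 1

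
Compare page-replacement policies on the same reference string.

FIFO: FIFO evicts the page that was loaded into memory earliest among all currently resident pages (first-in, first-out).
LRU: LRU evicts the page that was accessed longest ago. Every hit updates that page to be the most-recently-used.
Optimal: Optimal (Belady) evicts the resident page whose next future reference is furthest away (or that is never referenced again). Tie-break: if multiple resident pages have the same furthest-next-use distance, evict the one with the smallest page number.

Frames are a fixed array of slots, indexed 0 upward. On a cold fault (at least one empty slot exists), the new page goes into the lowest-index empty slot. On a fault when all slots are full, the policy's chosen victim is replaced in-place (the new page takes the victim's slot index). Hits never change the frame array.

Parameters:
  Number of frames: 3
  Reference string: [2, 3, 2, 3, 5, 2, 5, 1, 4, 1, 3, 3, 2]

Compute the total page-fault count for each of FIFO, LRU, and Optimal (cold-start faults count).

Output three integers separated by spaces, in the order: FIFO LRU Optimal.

--- FIFO ---
  step 0: ref 2 -> FAULT, frames=[2,-,-] (faults so far: 1)
  step 1: ref 3 -> FAULT, frames=[2,3,-] (faults so far: 2)
  step 2: ref 2 -> HIT, frames=[2,3,-] (faults so far: 2)
  step 3: ref 3 -> HIT, frames=[2,3,-] (faults so far: 2)
  step 4: ref 5 -> FAULT, frames=[2,3,5] (faults so far: 3)
  step 5: ref 2 -> HIT, frames=[2,3,5] (faults so far: 3)
  step 6: ref 5 -> HIT, frames=[2,3,5] (faults so far: 3)
  step 7: ref 1 -> FAULT, evict 2, frames=[1,3,5] (faults so far: 4)
  step 8: ref 4 -> FAULT, evict 3, frames=[1,4,5] (faults so far: 5)
  step 9: ref 1 -> HIT, frames=[1,4,5] (faults so far: 5)
  step 10: ref 3 -> FAULT, evict 5, frames=[1,4,3] (faults so far: 6)
  step 11: ref 3 -> HIT, frames=[1,4,3] (faults so far: 6)
  step 12: ref 2 -> FAULT, evict 1, frames=[2,4,3] (faults so far: 7)
  FIFO total faults: 7
--- LRU ---
  step 0: ref 2 -> FAULT, frames=[2,-,-] (faults so far: 1)
  step 1: ref 3 -> FAULT, frames=[2,3,-] (faults so far: 2)
  step 2: ref 2 -> HIT, frames=[2,3,-] (faults so far: 2)
  step 3: ref 3 -> HIT, frames=[2,3,-] (faults so far: 2)
  step 4: ref 5 -> FAULT, frames=[2,3,5] (faults so far: 3)
  step 5: ref 2 -> HIT, frames=[2,3,5] (faults so far: 3)
  step 6: ref 5 -> HIT, frames=[2,3,5] (faults so far: 3)
  step 7: ref 1 -> FAULT, evict 3, frames=[2,1,5] (faults so far: 4)
  step 8: ref 4 -> FAULT, evict 2, frames=[4,1,5] (faults so far: 5)
  step 9: ref 1 -> HIT, frames=[4,1,5] (faults so far: 5)
  step 10: ref 3 -> FAULT, evict 5, frames=[4,1,3] (faults so far: 6)
  step 11: ref 3 -> HIT, frames=[4,1,3] (faults so far: 6)
  step 12: ref 2 -> FAULT, evict 4, frames=[2,1,3] (faults so far: 7)
  LRU total faults: 7
--- Optimal ---
  step 0: ref 2 -> FAULT, frames=[2,-,-] (faults so far: 1)
  step 1: ref 3 -> FAULT, frames=[2,3,-] (faults so far: 2)
  step 2: ref 2 -> HIT, frames=[2,3,-] (faults so far: 2)
  step 3: ref 3 -> HIT, frames=[2,3,-] (faults so far: 2)
  step 4: ref 5 -> FAULT, frames=[2,3,5] (faults so far: 3)
  step 5: ref 2 -> HIT, frames=[2,3,5] (faults so far: 3)
  step 6: ref 5 -> HIT, frames=[2,3,5] (faults so far: 3)
  step 7: ref 1 -> FAULT, evict 5, frames=[2,3,1] (faults so far: 4)
  step 8: ref 4 -> FAULT, evict 2, frames=[4,3,1] (faults so far: 5)
  step 9: ref 1 -> HIT, frames=[4,3,1] (faults so far: 5)
  step 10: ref 3 -> HIT, frames=[4,3,1] (faults so far: 5)
  step 11: ref 3 -> HIT, frames=[4,3,1] (faults so far: 5)
  step 12: ref 2 -> FAULT, evict 1, frames=[4,3,2] (faults so far: 6)
  Optimal total faults: 6

Answer: 7 7 6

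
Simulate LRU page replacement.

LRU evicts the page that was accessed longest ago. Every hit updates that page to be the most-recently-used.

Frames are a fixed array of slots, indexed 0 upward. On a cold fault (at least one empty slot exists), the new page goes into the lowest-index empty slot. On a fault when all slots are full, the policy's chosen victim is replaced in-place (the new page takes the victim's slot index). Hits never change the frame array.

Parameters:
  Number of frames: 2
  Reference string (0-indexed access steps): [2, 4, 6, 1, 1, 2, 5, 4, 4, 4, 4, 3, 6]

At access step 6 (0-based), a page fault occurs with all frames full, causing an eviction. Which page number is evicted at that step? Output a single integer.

Step 0: ref 2 -> FAULT, frames=[2,-]
Step 1: ref 4 -> FAULT, frames=[2,4]
Step 2: ref 6 -> FAULT, evict 2, frames=[6,4]
Step 3: ref 1 -> FAULT, evict 4, frames=[6,1]
Step 4: ref 1 -> HIT, frames=[6,1]
Step 5: ref 2 -> FAULT, evict 6, frames=[2,1]
Step 6: ref 5 -> FAULT, evict 1, frames=[2,5]
At step 6: evicted page 1

Answer: 1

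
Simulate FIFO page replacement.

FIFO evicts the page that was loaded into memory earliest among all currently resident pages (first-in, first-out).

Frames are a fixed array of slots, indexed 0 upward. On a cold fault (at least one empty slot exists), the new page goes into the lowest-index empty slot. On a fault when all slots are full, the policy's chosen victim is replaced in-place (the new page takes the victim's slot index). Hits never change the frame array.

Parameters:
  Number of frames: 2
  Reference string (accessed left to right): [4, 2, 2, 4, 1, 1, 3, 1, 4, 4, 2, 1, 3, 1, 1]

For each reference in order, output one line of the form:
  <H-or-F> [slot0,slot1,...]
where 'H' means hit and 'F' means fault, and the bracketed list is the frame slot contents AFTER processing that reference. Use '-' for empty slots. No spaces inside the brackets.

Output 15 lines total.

F [4,-]
F [4,2]
H [4,2]
H [4,2]
F [1,2]
H [1,2]
F [1,3]
H [1,3]
F [4,3]
H [4,3]
F [4,2]
F [1,2]
F [1,3]
H [1,3]
H [1,3]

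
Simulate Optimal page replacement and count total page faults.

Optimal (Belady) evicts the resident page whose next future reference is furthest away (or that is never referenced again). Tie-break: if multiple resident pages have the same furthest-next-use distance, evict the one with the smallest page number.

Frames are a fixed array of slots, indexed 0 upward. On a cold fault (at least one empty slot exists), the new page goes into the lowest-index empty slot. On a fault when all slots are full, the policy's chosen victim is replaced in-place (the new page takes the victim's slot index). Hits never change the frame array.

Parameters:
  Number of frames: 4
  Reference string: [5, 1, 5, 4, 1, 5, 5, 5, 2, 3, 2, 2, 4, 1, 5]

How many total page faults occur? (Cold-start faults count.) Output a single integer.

Answer: 6

Derivation:
Step 0: ref 5 → FAULT, frames=[5,-,-,-]
Step 1: ref 1 → FAULT, frames=[5,1,-,-]
Step 2: ref 5 → HIT, frames=[5,1,-,-]
Step 3: ref 4 → FAULT, frames=[5,1,4,-]
Step 4: ref 1 → HIT, frames=[5,1,4,-]
Step 5: ref 5 → HIT, frames=[5,1,4,-]
Step 6: ref 5 → HIT, frames=[5,1,4,-]
Step 7: ref 5 → HIT, frames=[5,1,4,-]
Step 8: ref 2 → FAULT, frames=[5,1,4,2]
Step 9: ref 3 → FAULT (evict 5), frames=[3,1,4,2]
Step 10: ref 2 → HIT, frames=[3,1,4,2]
Step 11: ref 2 → HIT, frames=[3,1,4,2]
Step 12: ref 4 → HIT, frames=[3,1,4,2]
Step 13: ref 1 → HIT, frames=[3,1,4,2]
Step 14: ref 5 → FAULT (evict 1), frames=[3,5,4,2]
Total faults: 6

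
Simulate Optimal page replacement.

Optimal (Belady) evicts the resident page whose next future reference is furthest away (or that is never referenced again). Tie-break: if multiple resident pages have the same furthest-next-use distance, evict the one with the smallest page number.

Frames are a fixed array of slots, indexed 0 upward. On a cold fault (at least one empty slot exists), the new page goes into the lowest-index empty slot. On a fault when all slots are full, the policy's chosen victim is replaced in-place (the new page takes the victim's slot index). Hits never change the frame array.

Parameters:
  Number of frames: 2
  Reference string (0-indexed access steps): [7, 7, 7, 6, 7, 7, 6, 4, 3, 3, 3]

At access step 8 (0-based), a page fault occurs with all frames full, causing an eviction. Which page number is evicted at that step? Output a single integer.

Answer: 4

Derivation:
Step 0: ref 7 -> FAULT, frames=[7,-]
Step 1: ref 7 -> HIT, frames=[7,-]
Step 2: ref 7 -> HIT, frames=[7,-]
Step 3: ref 6 -> FAULT, frames=[7,6]
Step 4: ref 7 -> HIT, frames=[7,6]
Step 5: ref 7 -> HIT, frames=[7,6]
Step 6: ref 6 -> HIT, frames=[7,6]
Step 7: ref 4 -> FAULT, evict 6, frames=[7,4]
Step 8: ref 3 -> FAULT, evict 4, frames=[7,3]
At step 8: evicted page 4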